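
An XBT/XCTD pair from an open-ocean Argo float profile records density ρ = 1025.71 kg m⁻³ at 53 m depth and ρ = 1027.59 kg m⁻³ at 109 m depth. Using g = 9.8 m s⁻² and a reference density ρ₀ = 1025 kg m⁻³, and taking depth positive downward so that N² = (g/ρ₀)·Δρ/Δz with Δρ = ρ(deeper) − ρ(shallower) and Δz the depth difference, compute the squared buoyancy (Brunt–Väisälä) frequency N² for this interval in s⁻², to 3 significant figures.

Δρ = 1027.59 − 1025.71 = 1.88 kg m⁻³ over Δz = 109 − 53 = 56 m.
N² = (9.8/1025) × (1.88/56) = 3.2098 × 10⁻⁴ s⁻² ≈ 3.21 × 10⁻⁴ s⁻².

3.21 × 10⁻⁴ s⁻²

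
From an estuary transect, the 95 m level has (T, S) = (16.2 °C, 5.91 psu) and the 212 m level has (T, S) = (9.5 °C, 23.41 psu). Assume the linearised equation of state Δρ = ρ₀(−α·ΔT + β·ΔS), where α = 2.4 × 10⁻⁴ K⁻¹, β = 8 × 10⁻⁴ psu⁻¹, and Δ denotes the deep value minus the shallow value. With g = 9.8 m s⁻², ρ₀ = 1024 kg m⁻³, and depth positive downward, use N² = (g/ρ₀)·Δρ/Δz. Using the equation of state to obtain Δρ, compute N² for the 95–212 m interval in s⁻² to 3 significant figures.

ΔT = -6.7 K, ΔS = +17.50 psu (deep − shallow).
Δρ/ρ₀ = −αΔT + βΔS = 1.608 × 10⁻³ + 0.0140 = 0.015608, so Δρ ≈ 15.98 kg m⁻³.
N² = (g/ρ₀)·Δρ/Δz = g·(Δρ/ρ₀)/Δz = 9.8 × 0.015608 / 117 = 1.3073 × 10⁻³ s⁻² ≈ 1.31 × 10⁻³ s⁻².

1.31 × 10⁻³ s⁻²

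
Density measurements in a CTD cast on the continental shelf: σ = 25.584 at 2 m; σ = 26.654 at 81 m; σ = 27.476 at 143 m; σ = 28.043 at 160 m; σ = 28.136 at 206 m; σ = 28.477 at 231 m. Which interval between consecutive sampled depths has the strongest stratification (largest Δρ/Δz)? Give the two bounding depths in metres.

143–160 m

Compute the density gradient over each adjacent pair:
  2–81 m: Δρ/Δz = 1.070/79 = 0.014 kg m⁻⁴
  81–143 m: Δρ/Δz = 0.822/62 = 0.013 kg m⁻⁴
  143–160 m: Δρ/Δz = 0.567/17 = 0.033 kg m⁻⁴
  160–206 m: Δρ/Δz = 0.093/46 = 2.0 × 10⁻³ kg m⁻⁴
  206–231 m: Δρ/Δz = 0.341/25 = 0.014 kg m⁻⁴
The largest gradient is in the 143–160 m interval — the pycnocline.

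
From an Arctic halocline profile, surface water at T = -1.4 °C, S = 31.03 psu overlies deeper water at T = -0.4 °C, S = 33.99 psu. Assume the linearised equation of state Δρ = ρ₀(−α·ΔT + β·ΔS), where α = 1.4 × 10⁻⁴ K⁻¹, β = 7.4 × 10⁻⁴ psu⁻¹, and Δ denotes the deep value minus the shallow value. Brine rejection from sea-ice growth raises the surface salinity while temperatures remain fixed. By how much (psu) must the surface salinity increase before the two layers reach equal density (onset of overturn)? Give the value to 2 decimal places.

Neutral buoyancy requires −α(T_deep − T_surf) + β(S_deep − S_surf′) = 0.
S_surf′ = S_deep − (α/β)·ΔT = 33.99 − (1.4 × 10⁻⁴/7.4 × 10⁻⁴)·(+1.0) = 33.8008 psu.
Increase required: 33.8008 − 31.03 = 2.7708 psu.

2.77 psu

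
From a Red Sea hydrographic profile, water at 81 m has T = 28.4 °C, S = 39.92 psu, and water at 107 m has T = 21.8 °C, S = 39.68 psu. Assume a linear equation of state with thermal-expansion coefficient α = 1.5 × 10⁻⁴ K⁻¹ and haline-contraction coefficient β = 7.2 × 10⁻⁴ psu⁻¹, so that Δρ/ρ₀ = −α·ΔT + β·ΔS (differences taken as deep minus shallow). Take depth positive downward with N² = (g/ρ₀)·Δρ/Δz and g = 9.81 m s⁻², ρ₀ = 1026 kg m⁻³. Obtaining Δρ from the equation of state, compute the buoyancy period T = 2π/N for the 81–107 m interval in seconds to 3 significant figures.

ΔT = -6.6 K, ΔS = -0.24 psu (deep − shallow).
Δρ/ρ₀ = −αΔT + βΔS = 9.90 × 10⁻⁴ − 1.728 × 10⁻⁴ = 8.172 × 10⁻⁴, so Δρ ≈ 0.8384 kg m⁻³.
N² = (g/ρ₀)·Δρ/Δz = g·(Δρ/ρ₀)/Δz = 9.81 × 8.172 × 10⁻⁴ / 26 = 3.0834 × 10⁻⁴ s⁻².
N = √(3.0834 × 10⁻⁴) = 0.017560 rad s⁻¹ → T = 2π/N = 357.81 s ≈ 358 s.

358 s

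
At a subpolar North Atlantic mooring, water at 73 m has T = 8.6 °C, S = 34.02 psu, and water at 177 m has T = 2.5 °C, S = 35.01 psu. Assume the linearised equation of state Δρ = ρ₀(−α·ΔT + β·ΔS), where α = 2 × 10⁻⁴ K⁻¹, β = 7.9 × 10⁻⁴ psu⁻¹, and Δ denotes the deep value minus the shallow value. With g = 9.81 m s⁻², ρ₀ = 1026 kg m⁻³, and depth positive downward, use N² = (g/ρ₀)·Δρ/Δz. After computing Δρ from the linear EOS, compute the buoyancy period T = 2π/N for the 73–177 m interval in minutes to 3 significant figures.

ΔT = -6.1 K, ΔS = +0.99 psu (deep − shallow).
Δρ/ρ₀ = −αΔT + βΔS = 1.22 × 10⁻³ + 7.821 × 10⁻⁴ = 2.0021 × 10⁻³, so Δρ ≈ 2.054 kg m⁻³.
N² = (g/ρ₀)·Δρ/Δz = g·(Δρ/ρ₀)/Δz = 9.81 × 2.0021 × 10⁻³ / 104 = 1.8885 × 10⁻⁴ s⁻².
N = √(1.8885 × 10⁻⁴) = 0.013742 rad s⁻¹ → T = 2π/N = 457.22 s = 7.6203 min ≈ 7.62 min.

7.62 min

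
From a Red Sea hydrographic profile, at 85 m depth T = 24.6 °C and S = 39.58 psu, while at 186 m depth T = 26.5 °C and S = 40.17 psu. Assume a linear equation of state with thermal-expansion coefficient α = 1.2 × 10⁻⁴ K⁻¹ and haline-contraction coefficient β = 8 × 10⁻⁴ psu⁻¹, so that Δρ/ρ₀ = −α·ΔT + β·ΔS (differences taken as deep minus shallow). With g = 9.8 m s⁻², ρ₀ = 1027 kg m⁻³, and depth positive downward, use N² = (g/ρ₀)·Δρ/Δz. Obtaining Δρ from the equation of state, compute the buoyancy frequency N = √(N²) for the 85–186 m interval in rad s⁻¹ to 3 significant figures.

ΔT = +1.9 K, ΔS = +0.59 psu (deep − shallow).
Δρ/ρ₀ = −αΔT + βΔS = -2.28 × 10⁻⁴ + 4.72 × 10⁻⁴ = 2.44 × 10⁻⁴, so Δρ ≈ 0.2506 kg m⁻³.
N² = (g/ρ₀)·Δρ/Δz = g·(Δρ/ρ₀)/Δz = 9.8 × 2.44 × 10⁻⁴ / 101 = 2.3675 × 10⁻⁵ s⁻².
N = √(2.3675 × 10⁻⁵) = 4.8657 × 10⁻³ rad s⁻¹ ≈ 4.87 × 10⁻³ rad s⁻¹.

4.87 × 10⁻³ rad s⁻¹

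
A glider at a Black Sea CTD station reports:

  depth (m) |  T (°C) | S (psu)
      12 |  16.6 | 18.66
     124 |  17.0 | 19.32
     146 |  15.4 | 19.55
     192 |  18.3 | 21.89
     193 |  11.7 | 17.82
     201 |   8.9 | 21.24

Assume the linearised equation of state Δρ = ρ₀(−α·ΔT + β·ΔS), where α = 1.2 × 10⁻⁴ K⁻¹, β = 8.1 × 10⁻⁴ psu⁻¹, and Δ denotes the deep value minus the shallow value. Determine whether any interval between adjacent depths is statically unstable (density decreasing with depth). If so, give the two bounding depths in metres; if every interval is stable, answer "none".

192–193 m

Evaluate Δρ/ρ₀ = −αΔT + βΔS across each adjacent pair:
  12–124 m: −αΔT+βΔS = −(1.2 × 10⁻⁴)(+0.4)+(8.1 × 10⁻⁴)(+0.66) = 4.9 × 10⁻⁴ → stable
  124–146 m: −αΔT+βΔS = −(1.2 × 10⁻⁴)(-1.6)+(8.1 × 10⁻⁴)(+0.23) = 3.8 × 10⁻⁴ → stable
  146–192 m: −αΔT+βΔS = −(1.2 × 10⁻⁴)(+2.9)+(8.1 × 10⁻⁴)(+2.34) = 1.5 × 10⁻³ → stable
  192–193 m: −αΔT+βΔS = −(1.2 × 10⁻⁴)(-6.6)+(8.1 × 10⁻⁴)(-4.07) = -2.5 × 10⁻³ → UNSTABLE
  193–201 m: −αΔT+βΔS = −(1.2 × 10⁻⁴)(-2.8)+(8.1 × 10⁻⁴)(+3.42) = 3.1 × 10⁻³ → stable
The 192–193 m interval has Δρ < 0: lighter water underlies denser water.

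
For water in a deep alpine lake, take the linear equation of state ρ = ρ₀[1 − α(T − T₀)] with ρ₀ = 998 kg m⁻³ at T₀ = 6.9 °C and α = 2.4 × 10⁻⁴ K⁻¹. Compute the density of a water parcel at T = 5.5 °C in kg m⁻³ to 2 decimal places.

998.34 kg m⁻³

T − T₀ = -1.4 K.
Bracket = 1 − α·(-1.4) = 1 + (3.36 × 10⁻⁴) = 1.0003360.
ρ = 998 × 1.0003360 = 998.34 kg m⁻³.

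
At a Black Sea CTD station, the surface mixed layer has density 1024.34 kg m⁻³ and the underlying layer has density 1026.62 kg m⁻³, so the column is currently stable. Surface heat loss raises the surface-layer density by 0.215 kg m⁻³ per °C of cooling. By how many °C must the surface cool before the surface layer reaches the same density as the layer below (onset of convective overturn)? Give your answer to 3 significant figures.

10.6 °C

Density deficit of the surface layer: 1026.62 − 1024.34 = 2.28 kg m⁻³.
Required change = 2.28 / 0.215 = 10.6 °C.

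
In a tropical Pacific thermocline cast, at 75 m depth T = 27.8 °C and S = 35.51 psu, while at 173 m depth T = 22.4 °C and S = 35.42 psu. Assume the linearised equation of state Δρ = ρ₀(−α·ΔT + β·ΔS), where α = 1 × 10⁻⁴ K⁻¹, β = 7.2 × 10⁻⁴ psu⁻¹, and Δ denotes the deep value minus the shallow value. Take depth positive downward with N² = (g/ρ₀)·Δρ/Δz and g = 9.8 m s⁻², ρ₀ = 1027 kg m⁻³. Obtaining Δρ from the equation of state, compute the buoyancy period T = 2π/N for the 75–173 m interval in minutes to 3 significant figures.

15.2 min

ΔT = -5.4 K, ΔS = -0.09 psu (deep − shallow).
Δρ/ρ₀ = −αΔT + βΔS = 5.40 × 10⁻⁴ − 6.48 × 10⁻⁵ = 4.752 × 10⁻⁴, so Δρ ≈ 0.4880 kg m⁻³.
N² = (g/ρ₀)·Δρ/Δz = g·(Δρ/ρ₀)/Δz = 9.8 × 4.752 × 10⁻⁴ / 98 = 4.7520 × 10⁻⁵ s⁻².
N = √(4.7520 × 10⁻⁵) = 6.8935 × 10⁻³ rad s⁻¹ → T = 2π/N = 911.47 s = 15.191 min ≈ 15.2 min.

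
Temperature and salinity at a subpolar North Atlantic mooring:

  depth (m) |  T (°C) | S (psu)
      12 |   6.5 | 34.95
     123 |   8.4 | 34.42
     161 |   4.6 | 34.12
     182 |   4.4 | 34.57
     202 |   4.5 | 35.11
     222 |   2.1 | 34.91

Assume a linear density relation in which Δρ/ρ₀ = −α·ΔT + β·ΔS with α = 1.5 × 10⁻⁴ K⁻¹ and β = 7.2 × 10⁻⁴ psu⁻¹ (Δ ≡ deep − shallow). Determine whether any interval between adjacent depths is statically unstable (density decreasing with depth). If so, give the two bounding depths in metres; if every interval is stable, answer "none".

Evaluate Δρ/ρ₀ = −αΔT + βΔS across each adjacent pair:
  12–123 m: −αΔT+βΔS = −(1.5 × 10⁻⁴)(+1.9)+(7.2 × 10⁻⁴)(-0.53) = -6.7 × 10⁻⁴ → UNSTABLE
  123–161 m: −αΔT+βΔS = −(1.5 × 10⁻⁴)(-3.8)+(7.2 × 10⁻⁴)(-0.30) = 3.5 × 10⁻⁴ → stable
  161–182 m: −αΔT+βΔS = −(1.5 × 10⁻⁴)(-0.2)+(7.2 × 10⁻⁴)(+0.45) = 3.5 × 10⁻⁴ → stable
  182–202 m: −αΔT+βΔS = −(1.5 × 10⁻⁴)(+0.1)+(7.2 × 10⁻⁴)(+0.54) = 3.7 × 10⁻⁴ → stable
  202–222 m: −αΔT+βΔS = −(1.5 × 10⁻⁴)(-2.4)+(7.2 × 10⁻⁴)(-0.20) = 2.2 × 10⁻⁴ → stable
The 12–123 m interval has Δρ < 0: lighter water underlies denser water.

12–123 m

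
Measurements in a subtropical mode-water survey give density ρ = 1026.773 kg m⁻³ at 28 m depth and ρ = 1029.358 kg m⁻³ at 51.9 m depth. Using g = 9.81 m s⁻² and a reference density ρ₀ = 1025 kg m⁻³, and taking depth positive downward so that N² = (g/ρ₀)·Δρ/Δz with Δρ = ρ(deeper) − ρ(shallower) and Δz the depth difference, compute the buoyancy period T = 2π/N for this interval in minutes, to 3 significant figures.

Δρ = 1029.358 − 1026.773 = 2.585 kg m⁻³ over Δz = 51.9 − 28 = 23.9 m.
N² = (9.81/1025) × (2.585/23.9) = 1.0352 × 10⁻³ s⁻².
N = √(1.0352 × 10⁻³) = 0.032175 rad s⁻¹, so T = 2π/N = 195.28 s = 3.2547 min ≈ 3.25 min.

3.25 min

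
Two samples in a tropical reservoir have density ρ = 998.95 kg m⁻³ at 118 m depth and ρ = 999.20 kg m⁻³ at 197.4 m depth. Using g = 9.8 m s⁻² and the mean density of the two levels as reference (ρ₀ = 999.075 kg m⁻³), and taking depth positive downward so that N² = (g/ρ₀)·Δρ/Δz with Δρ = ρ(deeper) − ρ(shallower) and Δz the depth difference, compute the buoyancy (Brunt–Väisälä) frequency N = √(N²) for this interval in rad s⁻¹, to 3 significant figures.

Δρ = 999.20 − 998.95 = 0.25 kg m⁻³ over Δz = 197.4 − 118 = 79.4 m.
N² = (9.8/999.075) × (0.25/79.4) = 3.0885 × 10⁻⁵ s⁻².
N = √(3.0885 × 10⁻⁵) = 5.5574 × 10⁻³ rad s⁻¹ ≈ 5.56 × 10⁻³ rad s⁻¹.

5.56 × 10⁻³ rad s⁻¹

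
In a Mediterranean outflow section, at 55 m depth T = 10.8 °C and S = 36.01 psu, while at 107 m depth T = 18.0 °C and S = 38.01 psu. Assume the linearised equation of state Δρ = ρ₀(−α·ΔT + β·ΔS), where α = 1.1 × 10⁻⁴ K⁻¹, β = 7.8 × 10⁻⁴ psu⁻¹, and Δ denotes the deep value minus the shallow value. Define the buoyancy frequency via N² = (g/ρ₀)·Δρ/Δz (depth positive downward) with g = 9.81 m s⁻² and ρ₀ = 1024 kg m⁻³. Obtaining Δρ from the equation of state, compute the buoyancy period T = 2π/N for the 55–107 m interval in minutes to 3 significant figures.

ΔT = +7.2 K, ΔS = +2.00 psu (deep − shallow).
Δρ/ρ₀ = −αΔT + βΔS = -7.92 × 10⁻⁴ + 1.56 × 10⁻³ = 7.68 × 10⁻⁴, so Δρ ≈ 0.7864 kg m⁻³.
N² = (g/ρ₀)·Δρ/Δz = g·(Δρ/ρ₀)/Δz = 9.81 × 7.68 × 10⁻⁴ / 52 = 1.4489 × 10⁻⁴ s⁻².
N = √(1.4489 × 10⁻⁴) = 0.012037 rad s⁻¹ → T = 2π/N = 521.99 s = 8.6998 min ≈ 8.70 min.

8.70 min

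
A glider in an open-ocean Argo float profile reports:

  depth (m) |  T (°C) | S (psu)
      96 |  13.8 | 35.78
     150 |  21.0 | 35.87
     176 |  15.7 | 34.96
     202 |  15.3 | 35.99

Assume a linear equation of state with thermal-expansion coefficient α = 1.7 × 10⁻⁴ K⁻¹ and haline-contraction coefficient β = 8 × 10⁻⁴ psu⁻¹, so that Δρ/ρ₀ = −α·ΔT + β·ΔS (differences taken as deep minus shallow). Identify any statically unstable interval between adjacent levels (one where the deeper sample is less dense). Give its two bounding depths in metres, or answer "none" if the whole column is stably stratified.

96–150 m

Evaluate Δρ/ρ₀ = −αΔT + βΔS across each adjacent pair:
  96–150 m: −αΔT+βΔS = −(1.7 × 10⁻⁴)(+7.2)+(8 × 10⁻⁴)(+0.09) = -1.2 × 10⁻³ → UNSTABLE
  150–176 m: −αΔT+βΔS = −(1.7 × 10⁻⁴)(-5.3)+(8 × 10⁻⁴)(-0.91) = 1.7 × 10⁻⁴ → stable
  176–202 m: −αΔT+βΔS = −(1.7 × 10⁻⁴)(-0.4)+(8 × 10⁻⁴)(+1.03) = 8.9 × 10⁻⁴ → stable
The 96–150 m interval has Δρ < 0: lighter water underlies denser water.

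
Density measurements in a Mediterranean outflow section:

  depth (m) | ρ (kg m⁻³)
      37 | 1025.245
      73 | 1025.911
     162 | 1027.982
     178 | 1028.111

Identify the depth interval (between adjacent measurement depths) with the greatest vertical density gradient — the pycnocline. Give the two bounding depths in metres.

Compute the density gradient over each adjacent pair:
  37–73 m: Δρ/Δz = 0.666/36 = 0.019 kg m⁻⁴
  73–162 m: Δρ/Δz = 2.071/89 = 0.023 kg m⁻⁴
  162–178 m: Δρ/Δz = 0.129/16 = 8.1 × 10⁻³ kg m⁻⁴
The largest gradient is in the 73–162 m interval — the pycnocline.

73–162 m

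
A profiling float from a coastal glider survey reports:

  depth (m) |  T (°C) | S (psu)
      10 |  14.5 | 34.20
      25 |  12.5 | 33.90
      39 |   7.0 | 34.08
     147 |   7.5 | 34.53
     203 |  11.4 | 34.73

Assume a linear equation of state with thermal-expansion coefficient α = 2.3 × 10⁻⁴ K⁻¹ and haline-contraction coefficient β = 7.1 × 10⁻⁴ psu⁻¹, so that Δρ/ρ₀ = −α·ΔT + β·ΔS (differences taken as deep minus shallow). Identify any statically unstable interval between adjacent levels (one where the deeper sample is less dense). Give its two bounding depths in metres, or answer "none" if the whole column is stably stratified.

Evaluate Δρ/ρ₀ = −αΔT + βΔS across each adjacent pair:
  10–25 m: −αΔT+βΔS = −(2.3 × 10⁻⁴)(-2.0)+(7.1 × 10⁻⁴)(-0.30) = 2.5 × 10⁻⁴ → stable
  25–39 m: −αΔT+βΔS = −(2.3 × 10⁻⁴)(-5.5)+(7.1 × 10⁻⁴)(+0.18) = 1.4 × 10⁻³ → stable
  39–147 m: −αΔT+βΔS = −(2.3 × 10⁻⁴)(+0.5)+(7.1 × 10⁻⁴)(+0.45) = 2.0 × 10⁻⁴ → stable
  147–203 m: −αΔT+βΔS = −(2.3 × 10⁻⁴)(+3.9)+(7.1 × 10⁻⁴)(+0.20) = -7.6 × 10⁻⁴ → UNSTABLE
The 147–203 m interval has Δρ < 0: lighter water underlies denser water.

147–203 m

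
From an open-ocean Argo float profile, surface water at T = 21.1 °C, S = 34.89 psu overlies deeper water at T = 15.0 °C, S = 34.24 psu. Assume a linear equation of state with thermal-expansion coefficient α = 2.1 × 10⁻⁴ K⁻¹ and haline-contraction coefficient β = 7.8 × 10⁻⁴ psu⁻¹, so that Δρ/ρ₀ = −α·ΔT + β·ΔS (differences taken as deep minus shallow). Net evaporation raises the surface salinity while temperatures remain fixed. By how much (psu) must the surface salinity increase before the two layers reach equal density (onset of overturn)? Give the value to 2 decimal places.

Neutral buoyancy requires −α(T_deep − T_surf) + β(S_deep − S_surf′) = 0.
S_surf′ = S_deep − (α/β)·ΔT = 34.24 − (2.1 × 10⁻⁴/7.8 × 10⁻⁴)·(-6.1) = 35.8823 psu.
Increase required: 35.8823 − 34.89 = 0.9923 psu.

0.99 psu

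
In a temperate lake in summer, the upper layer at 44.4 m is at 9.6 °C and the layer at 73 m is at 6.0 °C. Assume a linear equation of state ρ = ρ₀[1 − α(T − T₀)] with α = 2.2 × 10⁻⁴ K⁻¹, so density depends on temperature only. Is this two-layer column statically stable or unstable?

stable

ΔT = 6.0 − 9.6 = -3.6 K, so Δρ/ρ₀ = −αΔT = 7.92 × 10⁻⁴.
Δρ/ρ₀ > 0, so Δρ > 0: deeper water is denser → statically stable.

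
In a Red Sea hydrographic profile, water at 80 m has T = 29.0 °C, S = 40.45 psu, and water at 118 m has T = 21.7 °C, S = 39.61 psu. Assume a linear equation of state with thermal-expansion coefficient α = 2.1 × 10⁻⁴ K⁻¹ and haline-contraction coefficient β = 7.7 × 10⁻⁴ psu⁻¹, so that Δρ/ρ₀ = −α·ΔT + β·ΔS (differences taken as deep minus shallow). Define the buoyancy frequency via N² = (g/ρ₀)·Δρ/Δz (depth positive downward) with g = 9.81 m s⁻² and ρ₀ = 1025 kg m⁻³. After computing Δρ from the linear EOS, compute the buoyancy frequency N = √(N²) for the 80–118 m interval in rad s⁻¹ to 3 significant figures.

0.0151 rad s⁻¹

ΔT = -7.3 K, ΔS = -0.84 psu (deep − shallow).
Δρ/ρ₀ = −αΔT + βΔS = 1.533 × 10⁻³ − 6.468 × 10⁻⁴ = 8.862 × 10⁻⁴, so Δρ ≈ 0.9084 kg m⁻³.
N² = (g/ρ₀)·Δρ/Δz = g·(Δρ/ρ₀)/Δz = 9.81 × 8.862 × 10⁻⁴ / 38 = 2.2878 × 10⁻⁴ s⁻².
N = √(2.2878 × 10⁻⁴) = 0.015125 rad s⁻¹ ≈ 0.0151 rad s⁻¹.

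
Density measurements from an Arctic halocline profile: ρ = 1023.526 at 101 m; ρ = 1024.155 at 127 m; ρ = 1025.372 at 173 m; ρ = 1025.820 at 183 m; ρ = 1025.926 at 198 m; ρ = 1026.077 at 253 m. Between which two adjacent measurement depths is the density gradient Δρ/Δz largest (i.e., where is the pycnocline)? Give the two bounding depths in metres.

Compute the density gradient over each adjacent pair:
  101–127 m: Δρ/Δz = 0.629/26 = 0.024 kg m⁻⁴
  127–173 m: Δρ/Δz = 1.217/46 = 0.026 kg m⁻⁴
  173–183 m: Δρ/Δz = 0.448/10 = 0.045 kg m⁻⁴
  183–198 m: Δρ/Δz = 0.106/15 = 7.1 × 10⁻³ kg m⁻⁴
  198–253 m: Δρ/Δz = 0.151/55 = 2.7 × 10⁻³ kg m⁻⁴
The largest gradient is in the 173–183 m interval — the pycnocline.

173–183 m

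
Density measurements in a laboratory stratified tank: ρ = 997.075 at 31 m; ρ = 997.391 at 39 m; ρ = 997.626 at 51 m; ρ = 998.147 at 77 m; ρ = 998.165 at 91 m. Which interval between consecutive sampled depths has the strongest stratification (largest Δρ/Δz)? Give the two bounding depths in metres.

31–39 m

Compute the density gradient over each adjacent pair:
  31–39 m: Δρ/Δz = 0.316/8 = 0.040 kg m⁻⁴
  39–51 m: Δρ/Δz = 0.235/12 = 0.020 kg m⁻⁴
  51–77 m: Δρ/Δz = 0.521/26 = 0.020 kg m⁻⁴
  77–91 m: Δρ/Δz = 0.018/14 = 1.3 × 10⁻³ kg m⁻⁴
The largest gradient is in the 31–39 m interval — the pycnocline.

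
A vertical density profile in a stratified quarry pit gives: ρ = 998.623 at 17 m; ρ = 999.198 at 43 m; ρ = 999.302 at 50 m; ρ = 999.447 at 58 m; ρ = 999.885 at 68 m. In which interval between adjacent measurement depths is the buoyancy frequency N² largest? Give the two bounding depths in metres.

Compute the density gradient over each adjacent pair:
  17–43 m: Δρ/Δz = 0.575/26 = 0.022 kg m⁻⁴
  43–50 m: Δρ/Δz = 0.104/7 = 0.015 kg m⁻⁴
  50–58 m: Δρ/Δz = 0.145/8 = 0.018 kg m⁻⁴
  58–68 m: Δρ/Δz = 0.438/10 = 0.044 kg m⁻⁴
The largest gradient is in the 58–68 m interval — the pycnocline.

58–68 m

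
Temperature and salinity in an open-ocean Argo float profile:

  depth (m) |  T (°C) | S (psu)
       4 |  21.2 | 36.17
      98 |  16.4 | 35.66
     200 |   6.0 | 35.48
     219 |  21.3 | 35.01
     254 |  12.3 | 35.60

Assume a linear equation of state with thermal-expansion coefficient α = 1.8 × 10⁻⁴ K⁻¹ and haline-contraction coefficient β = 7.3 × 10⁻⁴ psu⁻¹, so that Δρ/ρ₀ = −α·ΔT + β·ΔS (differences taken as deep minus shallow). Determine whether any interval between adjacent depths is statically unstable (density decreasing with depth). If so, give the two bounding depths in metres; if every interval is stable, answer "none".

Evaluate Δρ/ρ₀ = −αΔT + βΔS across each adjacent pair:
  4–98 m: −αΔT+βΔS = −(1.8 × 10⁻⁴)(-4.8)+(7.3 × 10⁻⁴)(-0.51) = 4.9 × 10⁻⁴ → stable
  98–200 m: −αΔT+βΔS = −(1.8 × 10⁻⁴)(-10.4)+(7.3 × 10⁻⁴)(-0.18) = 1.7 × 10⁻³ → stable
  200–219 m: −αΔT+βΔS = −(1.8 × 10⁻⁴)(+15.3)+(7.3 × 10⁻⁴)(-0.47) = -3.1 × 10⁻³ → UNSTABLE
  219–254 m: −αΔT+βΔS = −(1.8 × 10⁻⁴)(-9.0)+(7.3 × 10⁻⁴)(+0.59) = 2.1 × 10⁻³ → stable
The 200–219 m interval has Δρ < 0: lighter water underlies denser water.

200–219 m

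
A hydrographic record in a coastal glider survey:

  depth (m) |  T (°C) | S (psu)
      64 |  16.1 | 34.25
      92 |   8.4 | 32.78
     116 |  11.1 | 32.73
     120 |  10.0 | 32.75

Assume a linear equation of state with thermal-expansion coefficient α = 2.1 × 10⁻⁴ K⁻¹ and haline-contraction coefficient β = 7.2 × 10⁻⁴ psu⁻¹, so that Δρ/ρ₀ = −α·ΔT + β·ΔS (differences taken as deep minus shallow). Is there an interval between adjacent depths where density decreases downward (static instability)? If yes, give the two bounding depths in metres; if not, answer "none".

Evaluate Δρ/ρ₀ = −αΔT + βΔS across each adjacent pair:
  64–92 m: −αΔT+βΔS = −(2.1 × 10⁻⁴)(-7.7)+(7.2 × 10⁻⁴)(-1.47) = 5.6 × 10⁻⁴ → stable
  92–116 m: −αΔT+βΔS = −(2.1 × 10⁻⁴)(+2.7)+(7.2 × 10⁻⁴)(-0.05) = -6.0 × 10⁻⁴ → UNSTABLE
  116–120 m: −αΔT+βΔS = −(2.1 × 10⁻⁴)(-1.1)+(7.2 × 10⁻⁴)(+0.02) = 2.5 × 10⁻⁴ → stable
The 92–116 m interval has Δρ < 0: lighter water underlies denser water.

92–116 m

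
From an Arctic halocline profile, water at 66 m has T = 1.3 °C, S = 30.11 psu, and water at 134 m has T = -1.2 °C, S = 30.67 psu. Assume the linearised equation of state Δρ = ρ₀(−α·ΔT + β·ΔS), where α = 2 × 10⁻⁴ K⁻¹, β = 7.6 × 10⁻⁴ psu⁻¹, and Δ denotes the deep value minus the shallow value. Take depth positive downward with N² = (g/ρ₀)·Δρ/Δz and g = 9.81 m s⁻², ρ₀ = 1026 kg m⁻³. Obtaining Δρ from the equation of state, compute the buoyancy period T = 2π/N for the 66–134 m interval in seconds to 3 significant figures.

ΔT = -2.5 K, ΔS = +0.56 psu (deep − shallow).
Δρ/ρ₀ = −αΔT + βΔS = 5.00 × 10⁻⁴ + 4.256 × 10⁻⁴ = 9.256 × 10⁻⁴, so Δρ ≈ 0.9497 kg m⁻³.
N² = (g/ρ₀)·Δρ/Δz = g·(Δρ/ρ₀)/Δz = 9.81 × 9.256 × 10⁻⁴ / 68 = 1.3353 × 10⁻⁴ s⁻².
N = √(1.3353 × 10⁻⁴) = 0.011556 rad s⁻¹ → T = 2π/N = 543.72 s ≈ 544 s.

544 s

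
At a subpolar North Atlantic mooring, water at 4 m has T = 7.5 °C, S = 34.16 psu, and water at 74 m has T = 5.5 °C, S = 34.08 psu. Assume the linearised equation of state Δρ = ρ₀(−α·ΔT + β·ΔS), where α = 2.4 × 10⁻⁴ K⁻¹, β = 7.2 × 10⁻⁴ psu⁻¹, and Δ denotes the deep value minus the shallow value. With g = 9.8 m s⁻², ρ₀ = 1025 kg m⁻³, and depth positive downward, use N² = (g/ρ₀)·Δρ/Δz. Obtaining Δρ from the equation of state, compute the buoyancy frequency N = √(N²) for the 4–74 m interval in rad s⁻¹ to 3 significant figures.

ΔT = -2.0 K, ΔS = -0.08 psu (deep − shallow).
Δρ/ρ₀ = −αΔT + βΔS = 4.80 × 10⁻⁴ − 5.76 × 10⁻⁵ = 4.224 × 10⁻⁴, so Δρ ≈ 0.4330 kg m⁻³.
N² = (g/ρ₀)·Δρ/Δz = g·(Δρ/ρ₀)/Δz = 9.8 × 4.224 × 10⁻⁴ / 70 = 5.9136 × 10⁻⁵ s⁻².
N = √(5.9136 × 10⁻⁵) = 7.6900 × 10⁻³ rad s⁻¹ ≈ 7.69 × 10⁻³ rad s⁻¹.

7.69 × 10⁻³ rad s⁻¹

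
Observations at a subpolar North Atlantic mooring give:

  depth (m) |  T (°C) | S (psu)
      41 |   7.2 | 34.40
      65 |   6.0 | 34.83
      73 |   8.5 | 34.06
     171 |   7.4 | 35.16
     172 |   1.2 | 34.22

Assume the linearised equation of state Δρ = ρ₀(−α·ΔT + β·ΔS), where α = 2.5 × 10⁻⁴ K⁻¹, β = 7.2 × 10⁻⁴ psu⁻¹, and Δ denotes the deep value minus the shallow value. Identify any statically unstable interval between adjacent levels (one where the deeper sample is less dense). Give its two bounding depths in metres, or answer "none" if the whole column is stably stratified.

Evaluate Δρ/ρ₀ = −αΔT + βΔS across each adjacent pair:
  41–65 m: −αΔT+βΔS = −(2.5 × 10⁻⁴)(-1.2)+(7.2 × 10⁻⁴)(+0.43) = 6.1 × 10⁻⁴ → stable
  65–73 m: −αΔT+βΔS = −(2.5 × 10⁻⁴)(+2.5)+(7.2 × 10⁻⁴)(-0.77) = -1.2 × 10⁻³ → UNSTABLE
  73–171 m: −αΔT+βΔS = −(2.5 × 10⁻⁴)(-1.1)+(7.2 × 10⁻⁴)(+1.10) = 1.1 × 10⁻³ → stable
  171–172 m: −αΔT+βΔS = −(2.5 × 10⁻⁴)(-6.2)+(7.2 × 10⁻⁴)(-0.94) = 8.7 × 10⁻⁴ → stable
The 65–73 m interval has Δρ < 0: lighter water underlies denser water.

65–73 m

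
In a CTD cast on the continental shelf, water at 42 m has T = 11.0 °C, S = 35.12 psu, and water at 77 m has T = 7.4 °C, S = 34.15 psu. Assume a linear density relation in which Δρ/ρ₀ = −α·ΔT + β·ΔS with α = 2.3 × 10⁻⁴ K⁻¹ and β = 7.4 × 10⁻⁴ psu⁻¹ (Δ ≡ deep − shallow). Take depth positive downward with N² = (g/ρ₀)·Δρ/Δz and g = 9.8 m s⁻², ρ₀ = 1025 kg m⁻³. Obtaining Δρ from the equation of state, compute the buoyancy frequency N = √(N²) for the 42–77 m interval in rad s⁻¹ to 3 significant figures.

5.55 × 10⁻³ rad s⁻¹

ΔT = -3.6 K, ΔS = -0.97 psu (deep − shallow).
Δρ/ρ₀ = −αΔT + βΔS = 8.28 × 10⁻⁴ − 7.178 × 10⁻⁴ = 1.102 × 10⁻⁴, so Δρ ≈ 0.1130 kg m⁻³.
N² = (g/ρ₀)·Δρ/Δz = g·(Δρ/ρ₀)/Δz = 9.8 × 1.102 × 10⁻⁴ / 35 = 3.0856 × 10⁻⁵ s⁻².
N = √(3.0856 × 10⁻⁵) = 5.5548 × 10⁻³ rad s⁻¹ ≈ 5.55 × 10⁻³ rad s⁻¹.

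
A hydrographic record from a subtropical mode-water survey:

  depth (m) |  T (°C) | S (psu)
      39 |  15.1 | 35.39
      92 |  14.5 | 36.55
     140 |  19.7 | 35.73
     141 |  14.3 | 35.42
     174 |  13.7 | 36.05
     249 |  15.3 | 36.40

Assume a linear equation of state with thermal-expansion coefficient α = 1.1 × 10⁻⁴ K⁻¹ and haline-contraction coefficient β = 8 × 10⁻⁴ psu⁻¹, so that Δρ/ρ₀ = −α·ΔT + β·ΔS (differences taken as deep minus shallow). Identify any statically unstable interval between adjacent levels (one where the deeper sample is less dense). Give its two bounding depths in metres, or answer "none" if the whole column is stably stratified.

92–140 m

Evaluate Δρ/ρ₀ = −αΔT + βΔS across each adjacent pair:
  39–92 m: −αΔT+βΔS = −(1.1 × 10⁻⁴)(-0.6)+(8 × 10⁻⁴)(+1.16) = 9.9 × 10⁻⁴ → stable
  92–140 m: −αΔT+βΔS = −(1.1 × 10⁻⁴)(+5.2)+(8 × 10⁻⁴)(-0.82) = -1.2 × 10⁻³ → UNSTABLE
  140–141 m: −αΔT+βΔS = −(1.1 × 10⁻⁴)(-5.4)+(8 × 10⁻⁴)(-0.31) = 3.5 × 10⁻⁴ → stable
  141–174 m: −αΔT+βΔS = −(1.1 × 10⁻⁴)(-0.6)+(8 × 10⁻⁴)(+0.63) = 5.7 × 10⁻⁴ → stable
  174–249 m: −αΔT+βΔS = −(1.1 × 10⁻⁴)(+1.6)+(8 × 10⁻⁴)(+0.35) = 1.0 × 10⁻⁴ → stable
The 92–140 m interval has Δρ < 0: lighter water underlies denser water.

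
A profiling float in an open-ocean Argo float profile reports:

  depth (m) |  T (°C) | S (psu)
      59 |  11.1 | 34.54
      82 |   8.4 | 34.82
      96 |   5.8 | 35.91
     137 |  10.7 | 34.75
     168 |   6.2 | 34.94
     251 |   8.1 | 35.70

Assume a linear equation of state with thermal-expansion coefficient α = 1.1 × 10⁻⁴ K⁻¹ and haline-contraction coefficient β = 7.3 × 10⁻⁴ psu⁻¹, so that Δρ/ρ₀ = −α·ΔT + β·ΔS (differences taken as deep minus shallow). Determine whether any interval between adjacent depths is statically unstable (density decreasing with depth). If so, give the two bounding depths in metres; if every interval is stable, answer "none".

96–137 m

Evaluate Δρ/ρ₀ = −αΔT + βΔS across each adjacent pair:
  59–82 m: −αΔT+βΔS = −(1.1 × 10⁻⁴)(-2.7)+(7.3 × 10⁻⁴)(+0.28) = 5.0 × 10⁻⁴ → stable
  82–96 m: −αΔT+βΔS = −(1.1 × 10⁻⁴)(-2.6)+(7.3 × 10⁻⁴)(+1.09) = 1.1 × 10⁻³ → stable
  96–137 m: −αΔT+βΔS = −(1.1 × 10⁻⁴)(+4.9)+(7.3 × 10⁻⁴)(-1.16) = -1.4 × 10⁻³ → UNSTABLE
  137–168 m: −αΔT+βΔS = −(1.1 × 10⁻⁴)(-4.5)+(7.3 × 10⁻⁴)(+0.19) = 6.3 × 10⁻⁴ → stable
  168–251 m: −αΔT+βΔS = −(1.1 × 10⁻⁴)(+1.9)+(7.3 × 10⁻⁴)(+0.76) = 3.5 × 10⁻⁴ → stable
The 96–137 m interval has Δρ < 0: lighter water underlies denser water.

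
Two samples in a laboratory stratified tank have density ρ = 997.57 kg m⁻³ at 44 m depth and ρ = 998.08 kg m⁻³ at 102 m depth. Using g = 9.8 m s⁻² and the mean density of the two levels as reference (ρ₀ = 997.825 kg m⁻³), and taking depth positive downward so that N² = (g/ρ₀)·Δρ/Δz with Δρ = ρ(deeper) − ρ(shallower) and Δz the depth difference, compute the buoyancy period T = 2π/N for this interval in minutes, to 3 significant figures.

11.3 min

Δρ = 998.08 − 997.57 = 0.51 kg m⁻³ over Δz = 102 − 44 = 58 m.
N² = (9.8/997.825) × (0.51/58) = 8.6360 × 10⁻⁵ s⁻².
N = √(8.6360 × 10⁻⁵) = 9.2930 × 10⁻³ rad s⁻¹, so T = 2π/N = 676.12 s = 11.269 min ≈ 11.3 min.
A positive N² confirms static stability across the interval.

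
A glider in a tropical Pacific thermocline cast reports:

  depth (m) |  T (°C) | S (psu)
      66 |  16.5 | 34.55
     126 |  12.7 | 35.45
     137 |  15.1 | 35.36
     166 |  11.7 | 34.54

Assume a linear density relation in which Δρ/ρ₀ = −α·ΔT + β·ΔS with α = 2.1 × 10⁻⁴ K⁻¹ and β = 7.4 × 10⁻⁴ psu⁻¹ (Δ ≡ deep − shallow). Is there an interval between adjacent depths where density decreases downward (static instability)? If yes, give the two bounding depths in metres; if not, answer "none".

Evaluate Δρ/ρ₀ = −αΔT + βΔS across each adjacent pair:
  66–126 m: −αΔT+βΔS = −(2.1 × 10⁻⁴)(-3.8)+(7.4 × 10⁻⁴)(+0.90) = 1.5 × 10⁻³ → stable
  126–137 m: −αΔT+βΔS = −(2.1 × 10⁻⁴)(+2.4)+(7.4 × 10⁻⁴)(-0.09) = -5.7 × 10⁻⁴ → UNSTABLE
  137–166 m: −αΔT+βΔS = −(2.1 × 10⁻⁴)(-3.4)+(7.4 × 10⁻⁴)(-0.82) = 1.1 × 10⁻⁴ → stable
The 126–137 m interval has Δρ < 0: lighter water underlies denser water.

126–137 m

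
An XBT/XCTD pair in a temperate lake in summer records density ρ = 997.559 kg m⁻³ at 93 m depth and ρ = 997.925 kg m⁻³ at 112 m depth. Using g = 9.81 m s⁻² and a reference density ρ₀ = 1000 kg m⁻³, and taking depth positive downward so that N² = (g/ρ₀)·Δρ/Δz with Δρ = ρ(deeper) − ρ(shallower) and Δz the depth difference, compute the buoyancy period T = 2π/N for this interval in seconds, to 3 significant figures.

Δρ = 997.925 − 997.559 = 0.366 kg m⁻³ over Δz = 112 − 93 = 19 m.
N² = (9.81/1000) × (0.366/19) = 1.8897 × 10⁻⁴ s⁻².
N = √(1.8897 × 10⁻⁴) = 0.013747 rad s⁻¹, so T = 2π/N = 457.06 s ≈ 457 s.

457 s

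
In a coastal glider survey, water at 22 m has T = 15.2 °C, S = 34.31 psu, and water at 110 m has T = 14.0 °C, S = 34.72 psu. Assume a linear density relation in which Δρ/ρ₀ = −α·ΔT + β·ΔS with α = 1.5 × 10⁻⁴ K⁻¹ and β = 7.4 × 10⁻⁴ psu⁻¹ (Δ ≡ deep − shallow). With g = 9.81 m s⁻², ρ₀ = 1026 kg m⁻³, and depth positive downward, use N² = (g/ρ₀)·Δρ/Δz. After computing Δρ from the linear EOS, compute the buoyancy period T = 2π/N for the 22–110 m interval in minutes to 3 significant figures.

14.3 min

ΔT = -1.2 K, ΔS = +0.41 psu (deep − shallow).
Δρ/ρ₀ = −αΔT + βΔS = 1.80 × 10⁻⁴ + 3.034 × 10⁻⁴ = 4.834 × 10⁻⁴, so Δρ ≈ 0.4960 kg m⁻³.
N² = (g/ρ₀)·Δρ/Δz = g·(Δρ/ρ₀)/Δz = 9.81 × 4.834 × 10⁻⁴ / 88 = 5.3888 × 10⁻⁵ s⁻².
N = √(5.3888 × 10⁻⁵) = 7.3408 × 10⁻³ rad s⁻¹ → T = 2π/N = 855.93 s = 14.265 min ≈ 14.3 min.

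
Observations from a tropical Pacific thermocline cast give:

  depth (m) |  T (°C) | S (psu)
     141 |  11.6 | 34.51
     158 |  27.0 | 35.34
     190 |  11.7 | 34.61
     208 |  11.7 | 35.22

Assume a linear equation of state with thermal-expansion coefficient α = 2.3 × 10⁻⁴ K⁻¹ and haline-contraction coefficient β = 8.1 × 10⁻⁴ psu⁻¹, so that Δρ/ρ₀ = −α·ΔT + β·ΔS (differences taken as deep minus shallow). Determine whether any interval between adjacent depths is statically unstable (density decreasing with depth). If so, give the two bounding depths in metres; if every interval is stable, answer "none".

141–158 m

Evaluate Δρ/ρ₀ = −αΔT + βΔS across each adjacent pair:
  141–158 m: −αΔT+βΔS = −(2.3 × 10⁻⁴)(+15.4)+(8.1 × 10⁻⁴)(+0.83) = -2.9 × 10⁻³ → UNSTABLE
  158–190 m: −αΔT+βΔS = −(2.3 × 10⁻⁴)(-15.3)+(8.1 × 10⁻⁴)(-0.73) = 2.9 × 10⁻³ → stable
  190–208 m: −αΔT+βΔS = −(2.3 × 10⁻⁴)(+0.0)+(8.1 × 10⁻⁴)(+0.61) = 4.9 × 10⁻⁴ → stable
The 141–158 m interval has Δρ < 0: lighter water underlies denser water.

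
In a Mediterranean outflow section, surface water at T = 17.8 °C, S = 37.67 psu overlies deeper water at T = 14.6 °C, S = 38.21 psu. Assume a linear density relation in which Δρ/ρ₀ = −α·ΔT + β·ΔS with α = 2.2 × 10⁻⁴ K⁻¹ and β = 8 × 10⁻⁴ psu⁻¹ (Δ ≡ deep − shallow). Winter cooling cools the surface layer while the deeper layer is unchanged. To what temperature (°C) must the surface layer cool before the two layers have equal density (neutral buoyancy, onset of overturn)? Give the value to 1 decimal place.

Neutral buoyancy requires Δρ = 0, i.e. −α(T_deep − T_surf′) + β(S_deep − S_surf) = 0.
T_surf′ = T_deep − (β/α)·ΔS = 14.6 − (8 × 10⁻⁴/2.2 × 10⁻⁴)·(+0.54) = 12.636 °C.
Cooling required: 17.8 − (12.636) = 5.164 °C.

12.6 °C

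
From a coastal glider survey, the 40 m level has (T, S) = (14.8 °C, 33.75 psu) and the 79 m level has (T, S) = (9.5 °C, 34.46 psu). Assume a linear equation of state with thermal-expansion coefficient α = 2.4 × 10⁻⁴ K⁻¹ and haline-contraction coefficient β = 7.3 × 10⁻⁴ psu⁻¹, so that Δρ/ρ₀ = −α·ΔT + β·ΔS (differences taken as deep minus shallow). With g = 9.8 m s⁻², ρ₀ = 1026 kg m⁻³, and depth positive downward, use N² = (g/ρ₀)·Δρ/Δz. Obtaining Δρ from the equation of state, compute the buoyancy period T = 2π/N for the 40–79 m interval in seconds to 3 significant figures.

296 s

ΔT = -5.3 K, ΔS = +0.71 psu (deep − shallow).
Δρ/ρ₀ = −αΔT + βΔS = 1.272 × 10⁻³ + 5.183 × 10⁻⁴ = 1.7903 × 10⁻³, so Δρ ≈ 1.837 kg m⁻³.
N² = (g/ρ₀)·Δρ/Δz = g·(Δρ/ρ₀)/Δz = 9.8 × 1.7903 × 10⁻³ / 39 = 4.4987 × 10⁻⁴ s⁻².
N = √(4.4987 × 10⁻⁴) = 0.021210 rad s⁻¹ → T = 2π/N = 296.24 s ≈ 296 s.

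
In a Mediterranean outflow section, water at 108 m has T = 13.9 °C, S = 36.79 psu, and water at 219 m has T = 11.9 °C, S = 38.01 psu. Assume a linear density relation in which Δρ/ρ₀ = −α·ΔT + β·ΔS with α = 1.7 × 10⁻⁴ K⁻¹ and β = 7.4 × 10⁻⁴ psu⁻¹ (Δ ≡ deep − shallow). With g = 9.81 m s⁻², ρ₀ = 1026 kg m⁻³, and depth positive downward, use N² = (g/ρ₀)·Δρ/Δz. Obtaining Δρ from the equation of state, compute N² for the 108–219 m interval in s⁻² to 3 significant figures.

1.10 × 10⁻⁴ s⁻²

ΔT = -2.0 K, ΔS = +1.22 psu (deep − shallow).
Δρ/ρ₀ = −αΔT + βΔS = 3.40 × 10⁻⁴ + 9.028 × 10⁻⁴ = 1.2428 × 10⁻³, so Δρ ≈ 1.275 kg m⁻³.
N² = (g/ρ₀)·Δρ/Δz = g·(Δρ/ρ₀)/Δz = 9.81 × 1.2428 × 10⁻³ / 111 = 1.0984 × 10⁻⁴ s⁻² ≈ 1.10 × 10⁻⁴ s⁻².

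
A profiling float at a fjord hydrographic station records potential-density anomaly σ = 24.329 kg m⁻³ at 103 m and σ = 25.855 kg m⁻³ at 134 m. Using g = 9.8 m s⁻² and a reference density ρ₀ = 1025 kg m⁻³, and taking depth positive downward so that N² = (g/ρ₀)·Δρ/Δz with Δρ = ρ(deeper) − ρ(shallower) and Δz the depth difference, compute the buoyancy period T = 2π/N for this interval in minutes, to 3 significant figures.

Δρ = 1025.855 − 1024.329 = 1.526 kg m⁻³ over Δz = 134 − 103 = 31 m.
N² = (9.8/1025) × (1.526/31) = 4.7065 × 10⁻⁴ s⁻².
N = √(4.7065 × 10⁻⁴) = 0.021694 rad s⁻¹, so T = 2π/N = 289.63 s = 4.8272 min ≈ 4.83 min.

4.83 min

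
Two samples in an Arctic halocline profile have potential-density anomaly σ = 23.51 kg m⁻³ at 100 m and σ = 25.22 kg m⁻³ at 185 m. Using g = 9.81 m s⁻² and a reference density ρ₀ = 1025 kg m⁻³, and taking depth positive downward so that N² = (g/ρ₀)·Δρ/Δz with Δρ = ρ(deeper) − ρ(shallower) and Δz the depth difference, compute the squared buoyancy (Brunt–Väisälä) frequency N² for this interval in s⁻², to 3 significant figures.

Δρ = 1025.22 − 1023.51 = 1.71 kg m⁻³ over Δz = 185 − 100 = 85 m.
N² = (9.81/1025) × (1.71/85) = 1.9254 × 10⁻⁴ s⁻² ≈ 1.93 × 10⁻⁴ s⁻².

1.93 × 10⁻⁴ s⁻²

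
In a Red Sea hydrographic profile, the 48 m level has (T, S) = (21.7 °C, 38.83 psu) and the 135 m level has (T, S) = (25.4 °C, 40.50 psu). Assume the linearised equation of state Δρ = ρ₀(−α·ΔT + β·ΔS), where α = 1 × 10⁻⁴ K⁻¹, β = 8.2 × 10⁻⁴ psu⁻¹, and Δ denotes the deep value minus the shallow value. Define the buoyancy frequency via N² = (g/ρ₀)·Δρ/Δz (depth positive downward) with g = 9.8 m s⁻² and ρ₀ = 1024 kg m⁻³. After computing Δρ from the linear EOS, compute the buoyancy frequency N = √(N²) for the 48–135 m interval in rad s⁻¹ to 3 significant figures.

ΔT = +3.7 K, ΔS = +1.67 psu (deep − shallow).
Δρ/ρ₀ = −αΔT + βΔS = -3.70 × 10⁻⁴ + 1.3694 × 10⁻³ = 9.994 × 10⁻⁴, so Δρ ≈ 1.023 kg m⁻³.
N² = (g/ρ₀)·Δρ/Δz = g·(Δρ/ρ₀)/Δz = 9.8 × 9.994 × 10⁻⁴ / 87 = 1.1258 × 10⁻⁴ s⁻².
N = √(1.1258 × 10⁻⁴) = 0.010610 rad s⁻¹ ≈ 0.0106 rad s⁻¹.

0.0106 rad s⁻¹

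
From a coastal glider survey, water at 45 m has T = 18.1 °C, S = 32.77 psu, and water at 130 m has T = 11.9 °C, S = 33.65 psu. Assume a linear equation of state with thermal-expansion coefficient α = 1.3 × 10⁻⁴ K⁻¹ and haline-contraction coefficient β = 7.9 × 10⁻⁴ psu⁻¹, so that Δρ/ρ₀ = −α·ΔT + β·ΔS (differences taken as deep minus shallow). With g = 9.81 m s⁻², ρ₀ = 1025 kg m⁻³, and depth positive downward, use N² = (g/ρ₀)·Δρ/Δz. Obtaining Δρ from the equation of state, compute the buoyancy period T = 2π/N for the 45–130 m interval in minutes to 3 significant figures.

7.96 min

ΔT = -6.2 K, ΔS = +0.88 psu (deep − shallow).
Δρ/ρ₀ = −αΔT + βΔS = 8.06 × 10⁻⁴ + 6.952 × 10⁻⁴ = 1.5012 × 10⁻³, so Δρ ≈ 1.539 kg m⁻³.
N² = (g/ρ₀)·Δρ/Δz = g·(Δρ/ρ₀)/Δz = 9.81 × 1.5012 × 10⁻³ / 85 = 1.7326 × 10⁻⁴ s⁻².
N = √(1.7326 × 10⁻⁴) = 0.013163 rad s⁻¹ → T = 2π/N = 477.34 s = 7.9557 min ≈ 7.96 min.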